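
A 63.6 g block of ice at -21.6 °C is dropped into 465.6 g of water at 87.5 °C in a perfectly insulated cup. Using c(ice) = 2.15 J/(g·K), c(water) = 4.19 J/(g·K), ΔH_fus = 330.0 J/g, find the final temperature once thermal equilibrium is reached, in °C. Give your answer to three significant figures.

Heat to bring ice to 0 °C and melt it: q₁ = 63.6×2.15×21.6 + 63.6×330.0 = 23942 J
Heat the water can supply cooling to 0 °C: 465.6×4.19×87.5 = 170701 J > q₁, so all ice melts.
Energy balance: 465.6×4.19×(87.5 − T) = 23942 + 63.6×4.19×(T − 0)
1950.864(87.5 − T) = 23942 + 266.484 T
170701 − 23942 = 2217.348 T
T = 146759 / 2217.348 = 66.19 °C

T_f = 66.2 °C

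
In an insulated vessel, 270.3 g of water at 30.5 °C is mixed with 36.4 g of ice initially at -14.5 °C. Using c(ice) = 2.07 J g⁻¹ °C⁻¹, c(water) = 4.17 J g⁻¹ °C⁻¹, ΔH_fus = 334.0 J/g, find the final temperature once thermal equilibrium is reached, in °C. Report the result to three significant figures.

Heat to bring ice to 0 °C and melt it: q₁ = 36.4×2.07×14.5 + 36.4×334.0 = 13250 J
Heat the water can supply cooling to 0 °C: 270.3×4.17×30.5 = 34378.1 J > q₁, so all ice melts.
Energy balance: 270.3×4.17×(30.5 − T) = 13250 + 36.4×4.17×(T − 0)
1127.151(30.5 − T) = 13250 + 151.788 T
34378.1 − 13250 = 1278.939 T
T = 21128.1 / 1278.939 = 16.52 °C

T_f = 16.5 °C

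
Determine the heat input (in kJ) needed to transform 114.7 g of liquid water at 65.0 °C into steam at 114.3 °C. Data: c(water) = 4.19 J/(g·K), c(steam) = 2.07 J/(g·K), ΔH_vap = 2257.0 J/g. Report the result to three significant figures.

q = 279 kJ

q1 (heat water 65.0→100.0 °C): 114.7 × 4.19 × 35.0 = 16821 J
q2 (vaporize at 100 °C): 114.7 × 2257.0 = 258878 J
q3 (heat steam 100.0→114.3 °C): 114.7 × 2.07 × 14.3 = 3395 J
Total: 16821 + 258878 + 3395 = 279094 J = 279 kJ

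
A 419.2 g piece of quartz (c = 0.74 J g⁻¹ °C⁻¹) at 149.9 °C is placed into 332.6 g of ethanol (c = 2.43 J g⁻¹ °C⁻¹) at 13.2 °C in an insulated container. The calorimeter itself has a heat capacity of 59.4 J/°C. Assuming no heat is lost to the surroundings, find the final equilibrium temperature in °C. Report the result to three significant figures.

Heat lost by quartz = heat gained by ethanol + calorimeter.
(419.2)(0.74)(149.9 − T) = [(332.6)(2.43) + 59.4](T − 13.2)
310.208 (149.9 − T) = 867.618 (T − 13.2)
46500 − 310.208 T = 867.618 T − 11453
57953 = 1177.826 T
T = 49.20 °C

T_f = 49.2 °C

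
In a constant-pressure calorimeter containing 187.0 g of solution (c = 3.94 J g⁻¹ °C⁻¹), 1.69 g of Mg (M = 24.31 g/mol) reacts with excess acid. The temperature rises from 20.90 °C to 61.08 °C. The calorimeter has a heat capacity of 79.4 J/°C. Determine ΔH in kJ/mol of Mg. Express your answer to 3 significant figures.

|ΔT| = |61.08 − 20.90| = 40.18 °C
|q_surr| = (187.0 × 3.94 + 79.4) × 40.18 = 816.18 × 40.18 = 32790 J
n(Mg) = 1.69 / 24.31 = 0.06952 mol
Temperature rose, so q_rxn = −|q_surr| = -32.79 kJ
ΔH = q_rxn / n = -471.7 kJ/mol

ΔH = -472 kJ/mol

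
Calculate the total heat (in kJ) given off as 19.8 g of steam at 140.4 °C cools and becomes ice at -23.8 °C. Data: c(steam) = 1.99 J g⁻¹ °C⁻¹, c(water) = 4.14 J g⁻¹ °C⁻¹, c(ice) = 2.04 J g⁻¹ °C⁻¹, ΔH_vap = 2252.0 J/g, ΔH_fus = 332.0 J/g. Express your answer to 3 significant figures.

q = 61.9 kJ

q1 (cool steam 140.4→100 °C): 19.8 × 1.99 × 40.4 = 1592 J
q2 (condense at 100 °C): 19.8 × 2252.0 = 44590 J
q3 (cool water 100→0 °C): 19.8 × 4.14 × 100.0 = 8197 J
q4 (freeze at 0 °C): 19.8 × 332.0 = 6574 J
q5 (cool ice 0→-23.8 °C): 19.8 × 2.04 × 23.8 = 961 J
Total: 1592 + 44590 + 8197 + 6574 + 961 = 61914 J = 61.9 kJ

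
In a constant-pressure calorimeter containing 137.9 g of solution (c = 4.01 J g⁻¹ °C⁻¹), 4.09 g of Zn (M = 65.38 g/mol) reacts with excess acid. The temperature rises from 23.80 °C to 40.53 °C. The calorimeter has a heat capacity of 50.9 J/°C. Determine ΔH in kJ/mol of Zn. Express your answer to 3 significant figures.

ΔH = -161 kJ/mol

|ΔT| = |40.53 − 23.80| = 16.73 °C
|q_surr| = (137.9 × 4.01 + 50.9) × 16.73 = 603.879 × 16.73 = 10100 J
n(Zn) = 4.09 / 65.38 = 0.06256 mol
Temperature rose, so q_rxn = −|q_surr| = -10.10 kJ
ΔH = q_rxn / n = -161.4 kJ/mol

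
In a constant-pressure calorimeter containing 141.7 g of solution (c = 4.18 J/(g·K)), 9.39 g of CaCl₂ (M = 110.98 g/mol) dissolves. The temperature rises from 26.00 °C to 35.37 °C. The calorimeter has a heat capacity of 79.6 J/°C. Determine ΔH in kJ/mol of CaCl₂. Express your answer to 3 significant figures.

ΔH = -74.4 kJ/mol

|ΔT| = |35.37 − 26.00| = 9.37 °C
|q_surr| = (141.7 × 4.18 + 79.6) × 9.37 = 671.906 × 9.37 = 6296 J
n(CaCl₂) = 9.39 / 110.98 = 0.08461 mol
Temperature rose, so q_rxn = −|q_surr| = -6.296 kJ
ΔH = q_rxn / n = -74.41 kJ/mol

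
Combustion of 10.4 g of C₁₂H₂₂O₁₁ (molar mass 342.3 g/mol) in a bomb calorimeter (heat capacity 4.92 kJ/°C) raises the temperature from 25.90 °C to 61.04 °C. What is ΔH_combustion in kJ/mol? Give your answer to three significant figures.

ΔH = -5690 kJ/mol

ΔT = 61.04 − 25.90 = 35.14 °C
q_cal = C_cal × ΔT = 4.92 × 35.14 = 172.8888 kJ
n = 10.4 / 342.3 = 0.03038 mol
q_rxn = −q_cal = -172.8888 kJ
ΔH = -172.8888 / 0.03038 = -5691 kJ/mol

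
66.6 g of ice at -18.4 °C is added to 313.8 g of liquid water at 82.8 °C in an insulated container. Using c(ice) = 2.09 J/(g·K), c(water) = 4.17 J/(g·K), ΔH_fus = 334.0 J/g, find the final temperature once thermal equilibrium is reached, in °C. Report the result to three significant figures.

T_f = 52.7 °C

Heat to bring ice to 0 °C and melt it: q₁ = 66.6×2.09×18.4 + 66.6×334.0 = 24806 J
Heat the water can supply cooling to 0 °C: 313.8×4.17×82.8 = 108348 J > q₁, so all ice melts.
Energy balance: 313.8×4.17×(82.8 − T) = 24806 + 66.6×4.17×(T − 0)
1308.546(82.8 − T) = 24806 + 277.722 T
108348 − 24806 = 1586.268 T
T = 83542 / 1586.268 = 52.67 °C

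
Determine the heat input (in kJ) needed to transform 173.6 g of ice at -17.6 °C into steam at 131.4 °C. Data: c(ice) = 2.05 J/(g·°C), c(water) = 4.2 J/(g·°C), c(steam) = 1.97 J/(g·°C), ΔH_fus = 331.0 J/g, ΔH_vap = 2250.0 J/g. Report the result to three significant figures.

q = 538 kJ

q1 (heat ice -17.6→0.0 °C): 173.6 × 2.05 × 17.6 = 6263 J
q2 (melt at 0 °C): 173.6 × 331.0 = 57462 J
q3 (heat water 0.0→100.0 °C): 173.6 × 4.2 × 100.0 = 72912 J
q4 (vaporize at 100 °C): 173.6 × 2250.0 = 390600 J
q5 (heat steam 100.0→131.4 °C): 173.6 × 1.97 × 31.4 = 10739 J
Total: 6263 + 57462 + 72912 + 390600 + 10739 = 537976 J = 538 kJ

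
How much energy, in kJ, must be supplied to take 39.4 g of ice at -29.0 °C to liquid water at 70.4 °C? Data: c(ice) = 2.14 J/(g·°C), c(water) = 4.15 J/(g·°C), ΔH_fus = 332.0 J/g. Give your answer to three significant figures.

q = 27.0 kJ

q1 (heat ice -29.0→0.0 °C): 39.4 × 2.14 × 29.0 = 2445 J
q2 (melt at 0 °C): 39.4 × 332.0 = 13081 J
q3 (heat water 0.0→70.4 °C): 39.4 × 4.15 × 70.4 = 11511 J
Total: 2445 + 13081 + 11511 = 27037 J = 27.0 kJ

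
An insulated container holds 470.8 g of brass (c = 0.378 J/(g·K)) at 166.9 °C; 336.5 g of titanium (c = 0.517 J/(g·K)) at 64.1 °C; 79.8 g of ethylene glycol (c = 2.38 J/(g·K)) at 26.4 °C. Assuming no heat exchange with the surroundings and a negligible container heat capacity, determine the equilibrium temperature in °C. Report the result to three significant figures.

Σ mᵢcᵢ(T − Tᵢ) = 0  ⇒  T = Σ mᵢcᵢTᵢ / Σ mᵢcᵢ
Σ mᵢcᵢ = 470.8×0.378 + 336.5×0.517 + 79.8×2.38 = 541.8569
Σ mᵢcᵢTᵢ = 177.9624×166.9 + 173.9705×64.1 + 189.924×26.4 = 45867
T = 45867 / 541.8569 = 84.648 °C

T_f = 84.6 °C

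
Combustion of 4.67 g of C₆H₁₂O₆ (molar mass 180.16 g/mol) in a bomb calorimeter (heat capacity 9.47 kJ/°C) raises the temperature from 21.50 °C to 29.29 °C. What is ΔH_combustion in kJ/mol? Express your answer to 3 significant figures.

ΔT = 29.29 − 21.50 = 7.79 °C
q_cal = C_cal × ΔT = 9.47 × 7.79 = 73.7713 kJ
n = 4.67 / 180.16 = 0.02592 mol
q_rxn = −q_cal = -73.7713 kJ
ΔH = -73.7713 / 0.02592 = -2846 kJ/mol

ΔH = -2850 kJ/mol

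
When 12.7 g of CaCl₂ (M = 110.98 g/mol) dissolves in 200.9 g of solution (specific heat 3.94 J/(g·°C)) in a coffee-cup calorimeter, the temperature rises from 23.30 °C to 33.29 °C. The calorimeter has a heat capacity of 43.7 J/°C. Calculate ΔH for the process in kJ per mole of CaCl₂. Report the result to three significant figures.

ΔH = -72.9 kJ/mol

|ΔT| = |33.29 − 23.30| = 9.99 °C
|q_surr| = (200.9 × 3.94 + 43.7) × 9.99 = 835.246 × 9.99 = 8344 J
n(CaCl₂) = 12.7 / 110.98 = 0.1144 mol
Temperature rose, so q_rxn = −|q_surr| = -8.344 kJ
ΔH = q_rxn / n = -72.94 kJ/mol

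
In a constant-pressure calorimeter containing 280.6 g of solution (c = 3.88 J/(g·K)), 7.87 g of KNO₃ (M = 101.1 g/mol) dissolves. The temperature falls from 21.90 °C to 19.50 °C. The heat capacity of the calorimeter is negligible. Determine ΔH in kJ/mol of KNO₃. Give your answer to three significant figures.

ΔH = 33.6 kJ/mol

|ΔT| = |19.50 − 21.90| = 2.40 °C
|q_surr| = (280.6 × 3.88) × 2.40 = 1088.728 × 2.40 = 2613 J
n(KNO₃) = 7.87 / 101.1 = 0.07784 mol
Temperature fell, so q_rxn = +|q_surr| = 2.613 kJ
ΔH = q_rxn / n = 33.57 kJ/mol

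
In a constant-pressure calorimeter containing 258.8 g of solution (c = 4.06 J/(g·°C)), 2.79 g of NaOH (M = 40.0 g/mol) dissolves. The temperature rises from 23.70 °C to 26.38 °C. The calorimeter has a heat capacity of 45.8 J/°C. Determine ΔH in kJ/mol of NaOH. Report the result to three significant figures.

ΔH = -42.1 kJ/mol

|ΔT| = |26.38 − 23.70| = 2.68 °C
|q_surr| = (258.8 × 4.06 + 45.8) × 2.68 = 1096.528 × 2.68 = 2939 J
n(NaOH) = 2.79 / 40.0 = 0.06975 mol
Temperature rose, so q_rxn = −|q_surr| = -2.939 kJ
ΔH = q_rxn / n = -42.14 kJ/mol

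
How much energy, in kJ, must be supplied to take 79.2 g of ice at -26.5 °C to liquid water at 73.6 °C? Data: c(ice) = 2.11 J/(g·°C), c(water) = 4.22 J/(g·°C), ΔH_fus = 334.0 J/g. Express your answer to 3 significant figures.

q = 55.5 kJ

q1 (heat ice -26.5→0.0 °C): 79.2 × 2.11 × 26.5 = 4428 J
q2 (melt at 0 °C): 79.2 × 334.0 = 26453 J
q3 (heat water 0.0→73.6 °C): 79.2 × 4.22 × 73.6 = 24599 J
Total: 4428 + 26453 + 24599 = 55480 J = 55.5 kJ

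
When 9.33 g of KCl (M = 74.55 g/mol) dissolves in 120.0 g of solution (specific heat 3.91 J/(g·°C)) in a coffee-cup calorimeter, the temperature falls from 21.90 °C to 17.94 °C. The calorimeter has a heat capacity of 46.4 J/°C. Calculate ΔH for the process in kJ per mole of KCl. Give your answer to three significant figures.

ΔH = 16.3 kJ/mol

|ΔT| = |17.94 − 21.90| = 3.96 °C
|q_surr| = (120.0 × 3.91 + 46.4) × 3.96 = 515.6 × 3.96 = 2042 J
n(KCl) = 9.33 / 74.55 = 0.1252 mol
Temperature fell, so q_rxn = +|q_surr| = 2.042 kJ
ΔH = q_rxn / n = 16.31 kJ/mol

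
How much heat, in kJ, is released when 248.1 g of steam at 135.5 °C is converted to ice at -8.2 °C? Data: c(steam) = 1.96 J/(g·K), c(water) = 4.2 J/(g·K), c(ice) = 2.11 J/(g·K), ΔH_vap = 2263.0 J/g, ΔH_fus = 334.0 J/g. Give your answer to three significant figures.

q = 770 kJ

q1 (cool steam 135.5→100 °C): 248.1 × 1.96 × 35.5 = 17263 J
q2 (condense at 100 °C): 248.1 × 2263.0 = 561450 J
q3 (cool water 100→0 °C): 248.1 × 4.2 × 100.0 = 104202 J
q4 (freeze at 0 °C): 248.1 × 334.0 = 82865 J
q5 (cool ice 0→-8.2 °C): 248.1 × 2.11 × 8.2 = 4293 J
Total: 17263 + 561450 + 104202 + 82865 + 4293 = 770073 J = 770 kJ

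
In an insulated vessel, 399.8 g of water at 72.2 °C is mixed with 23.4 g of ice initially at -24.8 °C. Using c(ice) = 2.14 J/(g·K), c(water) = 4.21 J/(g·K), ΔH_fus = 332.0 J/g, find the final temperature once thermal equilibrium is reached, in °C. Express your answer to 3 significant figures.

Heat to bring ice to 0 °C and melt it: q₁ = 23.4×2.14×24.8 + 23.4×332.0 = 9010.7 J
Heat the water can supply cooling to 0 °C: 399.8×4.21×72.2 = 121524 J > q₁, so all ice melts.
Energy balance: 399.8×4.21×(72.2 − T) = 9010.7 + 23.4×4.21×(T − 0)
1683.158(72.2 − T) = 9010.7 + 98.514 T
121524 − 9010.7 = 1781.672 T
T = 112513.3 / 1781.672 = 63.15 °C

T_f = 63.2 °C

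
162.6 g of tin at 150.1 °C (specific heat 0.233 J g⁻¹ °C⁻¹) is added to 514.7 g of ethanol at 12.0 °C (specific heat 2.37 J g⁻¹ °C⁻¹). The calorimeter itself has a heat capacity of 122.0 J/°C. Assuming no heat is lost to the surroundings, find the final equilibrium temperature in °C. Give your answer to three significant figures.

Heat lost by tin = heat gained by ethanol + calorimeter.
(162.6)(0.233)(150.1 − T) = [(514.7)(2.37) + 122.0](T − 12.0)
37.8858 (150.1 − T) = 1341.839 (T − 12.0)
5686.7 − 37.8858 T = 1341.839 T − 16102
21788.7 = 1379.7248 T
T = 15.79 °C

T_f = 15.8 °C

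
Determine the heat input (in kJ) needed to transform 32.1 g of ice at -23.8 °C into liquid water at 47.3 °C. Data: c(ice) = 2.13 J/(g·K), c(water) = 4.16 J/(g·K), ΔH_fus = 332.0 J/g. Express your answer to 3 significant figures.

q1 (heat ice -23.8→0.0 °C): 32.1 × 2.13 × 23.8 = 1627 J
q2 (melt at 0 °C): 32.1 × 332.0 = 10657 J
q3 (heat water 0.0→47.3 °C): 32.1 × 4.16 × 47.3 = 6316 J
Total: 1627 + 10657 + 6316 = 18600 J = 18.6 kJ

q = 18.6 kJ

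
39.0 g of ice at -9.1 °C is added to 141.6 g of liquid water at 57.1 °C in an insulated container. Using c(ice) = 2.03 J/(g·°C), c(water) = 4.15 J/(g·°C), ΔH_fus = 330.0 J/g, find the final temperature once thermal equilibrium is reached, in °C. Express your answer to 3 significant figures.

T_f = 26.6 °C

Heat to bring ice to 0 °C and melt it: q₁ = 39.0×2.03×9.1 + 39.0×330.0 = 13590 J
Heat the water can supply cooling to 0 °C: 141.6×4.15×57.1 = 33554.2 J > q₁, so all ice melts.
Energy balance: 141.6×4.15×(57.1 − T) = 13590 + 39.0×4.15×(T − 0)
587.64(57.1 − T) = 13590 + 161.85 T
33554.2 − 13590 = 749.49 T
T = 19964.2 / 749.49 = 26.64 °C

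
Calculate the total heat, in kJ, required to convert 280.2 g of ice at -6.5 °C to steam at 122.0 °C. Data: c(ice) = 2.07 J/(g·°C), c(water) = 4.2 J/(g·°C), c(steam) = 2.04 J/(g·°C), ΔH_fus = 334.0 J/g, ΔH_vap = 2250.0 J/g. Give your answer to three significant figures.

q = 858 kJ

q1 (heat ice -6.5→0.0 °C): 280.2 × 2.07 × 6.5 = 3770 J
q2 (melt at 0 °C): 280.2 × 334.0 = 93587 J
q3 (heat water 0.0→100.0 °C): 280.2 × 4.2 × 100.0 = 117684 J
q4 (vaporize at 100 °C): 280.2 × 2250.0 = 630450 J
q5 (heat steam 100.0→122.0 °C): 280.2 × 2.04 × 22.0 = 12575 J
Total: 3770 + 93587 + 117684 + 630450 + 12575 = 858066 J = 858 kJ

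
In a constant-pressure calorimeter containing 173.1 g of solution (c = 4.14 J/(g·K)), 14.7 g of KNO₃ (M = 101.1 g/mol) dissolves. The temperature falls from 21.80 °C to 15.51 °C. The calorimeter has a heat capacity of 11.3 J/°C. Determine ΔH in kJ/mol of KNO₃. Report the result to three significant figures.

ΔH = 31.5 kJ/mol

|ΔT| = |15.51 − 21.80| = 6.29 °C
|q_surr| = (173.1 × 4.14 + 11.3) × 6.29 = 727.934 × 6.29 = 4579 J
n(KNO₃) = 14.7 / 101.1 = 0.1454 mol
Temperature fell, so q_rxn = +|q_surr| = 4.579 kJ
ΔH = q_rxn / n = 31.49 kJ/mol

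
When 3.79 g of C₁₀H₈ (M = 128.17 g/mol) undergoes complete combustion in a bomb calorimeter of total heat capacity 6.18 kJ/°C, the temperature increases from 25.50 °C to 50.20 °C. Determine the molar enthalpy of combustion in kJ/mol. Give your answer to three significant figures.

ΔH = -5160 kJ/mol

ΔT = 50.20 − 25.50 = 24.70 °C
q_cal = C_cal × ΔT = 6.18 × 24.70 = 152.646 kJ
n = 3.79 / 128.17 = 0.02957 mol
q_rxn = −q_cal = -152.646 kJ
ΔH = -152.646 / 0.02957 = -5162 kJ/mol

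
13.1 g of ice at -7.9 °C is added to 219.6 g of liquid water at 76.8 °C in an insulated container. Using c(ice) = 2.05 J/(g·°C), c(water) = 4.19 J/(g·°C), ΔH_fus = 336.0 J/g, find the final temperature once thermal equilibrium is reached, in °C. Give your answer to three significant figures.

T_f = 67.7 °C

Heat to bring ice to 0 °C and melt it: q₁ = 13.1×2.05×7.9 + 13.1×336.0 = 4613.8 J
Heat the water can supply cooling to 0 °C: 219.6×4.19×76.8 = 70665.5 J > q₁, so all ice melts.
Energy balance: 219.6×4.19×(76.8 − T) = 4613.8 + 13.1×4.19×(T − 0)
920.124(76.8 − T) = 4613.8 + 54.889 T
70665.5 − 4613.8 = 975.013 T
T = 66051.7 / 975.013 = 67.74 °C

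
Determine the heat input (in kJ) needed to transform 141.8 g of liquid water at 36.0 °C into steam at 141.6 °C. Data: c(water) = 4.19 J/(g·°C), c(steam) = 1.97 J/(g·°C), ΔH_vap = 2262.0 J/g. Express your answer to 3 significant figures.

q = 370 kJ

q1 (heat water 36.0→100.0 °C): 141.8 × 4.19 × 64.0 = 38025 J
q2 (vaporize at 100 °C): 141.8 × 2262.0 = 320752 J
q3 (heat steam 100.0→141.6 °C): 141.8 × 1.97 × 41.6 = 11621 J
Total: 38025 + 320752 + 11621 = 370398 J = 370 kJ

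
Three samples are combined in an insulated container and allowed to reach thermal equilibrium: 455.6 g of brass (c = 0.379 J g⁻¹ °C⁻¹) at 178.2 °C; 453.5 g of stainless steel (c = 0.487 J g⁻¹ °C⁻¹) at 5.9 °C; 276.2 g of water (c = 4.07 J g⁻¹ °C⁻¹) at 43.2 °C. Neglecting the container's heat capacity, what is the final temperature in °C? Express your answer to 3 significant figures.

Σ mᵢcᵢ(T − Tᵢ) = 0  ⇒  T = Σ mᵢcᵢTᵢ / Σ mᵢcᵢ
Σ mᵢcᵢ = 455.6×0.379 + 453.5×0.487 + 276.2×4.07 = 1517.6609
Σ mᵢcᵢTᵢ = 172.6724×178.2 + 220.8545×5.9 + 1124.134×43.2 = 80636
T = 80636 / 1517.6609 = 53.13 °C

T_f = 53.1 °C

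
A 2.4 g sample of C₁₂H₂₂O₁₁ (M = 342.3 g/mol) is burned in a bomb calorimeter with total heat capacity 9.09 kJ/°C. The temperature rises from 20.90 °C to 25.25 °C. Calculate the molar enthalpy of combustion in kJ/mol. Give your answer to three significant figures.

ΔT = 25.25 − 20.90 = 4.35 °C
q_cal = C_cal × ΔT = 9.09 × 4.35 = 39.5415 kJ
n = 2.4 / 342.3 = 0.007011 mol
q_rxn = −q_cal = -39.5415 kJ
ΔH = -39.5415 / 0.007011 = -5640 kJ/mol

ΔH = -5640 kJ/mol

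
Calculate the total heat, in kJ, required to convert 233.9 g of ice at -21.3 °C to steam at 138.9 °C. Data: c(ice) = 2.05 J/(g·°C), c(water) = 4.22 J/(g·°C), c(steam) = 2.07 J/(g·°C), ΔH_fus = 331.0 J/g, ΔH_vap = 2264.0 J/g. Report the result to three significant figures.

q1 (heat ice -21.3→0.0 °C): 233.9 × 2.05 × 21.3 = 10213 J
q2 (melt at 0 °C): 233.9 × 331.0 = 77421 J
q3 (heat water 0.0→100.0 °C): 233.9 × 4.22 × 100.0 = 98706 J
q4 (vaporize at 100 °C): 233.9 × 2264.0 = 529550 J
q5 (heat steam 100.0→138.9 °C): 233.9 × 2.07 × 38.9 = 18834 J
Total: 10213 + 77421 + 98706 + 529550 + 18834 = 734724 J = 735 kJ

q = 735 kJ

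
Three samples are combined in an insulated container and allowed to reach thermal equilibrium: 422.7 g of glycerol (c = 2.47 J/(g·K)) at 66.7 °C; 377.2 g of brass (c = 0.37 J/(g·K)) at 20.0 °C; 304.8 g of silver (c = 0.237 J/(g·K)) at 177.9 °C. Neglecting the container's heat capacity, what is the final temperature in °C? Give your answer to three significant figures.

Σ mᵢcᵢ(T − Tᵢ) = 0  ⇒  T = Σ mᵢcᵢTᵢ / Σ mᵢcᵢ
Σ mᵢcᵢ = 422.7×2.47 + 377.2×0.37 + 304.8×0.237 = 1255.8706
Σ mᵢcᵢTᵢ = 1044.069×66.7 + 139.564×20.0 + 72.2376×177.9 = 85282
T = 85282 / 1255.8706 = 67.91 °C

T_f = 67.9 °C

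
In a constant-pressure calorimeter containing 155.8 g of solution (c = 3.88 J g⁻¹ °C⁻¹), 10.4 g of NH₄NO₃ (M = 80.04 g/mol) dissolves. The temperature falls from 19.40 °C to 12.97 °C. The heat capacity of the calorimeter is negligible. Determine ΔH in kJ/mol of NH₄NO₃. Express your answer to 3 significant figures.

ΔH = 29.9 kJ/mol

|ΔT| = |12.97 − 19.40| = 6.43 °C
|q_surr| = (155.8 × 3.88) × 6.43 = 604.504 × 6.43 = 3887 J
n(NH₄NO₃) = 10.4 / 80.04 = 0.1299 mol
Temperature fell, so q_rxn = +|q_surr| = 3.887 kJ
ΔH = q_rxn / n = 29.92 kJ/mol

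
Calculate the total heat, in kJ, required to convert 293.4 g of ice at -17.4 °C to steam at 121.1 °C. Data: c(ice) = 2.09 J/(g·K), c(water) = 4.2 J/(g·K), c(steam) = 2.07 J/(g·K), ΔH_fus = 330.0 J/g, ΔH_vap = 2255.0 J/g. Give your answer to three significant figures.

q = 905 kJ

q1 (heat ice -17.4→0.0 °C): 293.4 × 2.09 × 17.4 = 10670 J
q2 (melt at 0 °C): 293.4 × 330.0 = 96822 J
q3 (heat water 0.0→100.0 °C): 293.4 × 4.2 × 100.0 = 123228 J
q4 (vaporize at 100 °C): 293.4 × 2255.0 = 661617 J
q5 (heat steam 100.0→121.1 °C): 293.4 × 2.07 × 21.1 = 12815 J
Total: 10670 + 96822 + 123228 + 661617 + 12815 = 905152 J = 905 kJ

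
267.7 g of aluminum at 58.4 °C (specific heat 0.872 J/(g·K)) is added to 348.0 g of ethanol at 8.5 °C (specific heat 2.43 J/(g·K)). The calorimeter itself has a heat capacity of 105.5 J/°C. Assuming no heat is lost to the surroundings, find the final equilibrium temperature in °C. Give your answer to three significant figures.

T_f = 18.3 °C

Heat lost by aluminum = heat gained by ethanol + calorimeter.
(267.7)(0.872)(58.4 − T) = [(348.0)(2.43) + 105.5](T − 8.5)
233.4344 (58.4 − T) = 951.14 (T − 8.5)
13633 − 233.4344 T = 951.14 T − 8084.7
21717.7 = 1184.5744 T
T = 18.33 °C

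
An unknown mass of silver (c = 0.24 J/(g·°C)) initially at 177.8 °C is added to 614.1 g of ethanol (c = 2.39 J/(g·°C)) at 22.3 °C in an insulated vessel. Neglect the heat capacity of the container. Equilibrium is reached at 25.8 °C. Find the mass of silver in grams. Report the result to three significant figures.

m = 141 g

q_gained = (614.1 × 2.39) × (25.8 − 22.3) = 5137 J
q_lost = m × 0.24 × (177.8 − 25.8) = 36.48 m
m = 5137 / 36.48 = 141 g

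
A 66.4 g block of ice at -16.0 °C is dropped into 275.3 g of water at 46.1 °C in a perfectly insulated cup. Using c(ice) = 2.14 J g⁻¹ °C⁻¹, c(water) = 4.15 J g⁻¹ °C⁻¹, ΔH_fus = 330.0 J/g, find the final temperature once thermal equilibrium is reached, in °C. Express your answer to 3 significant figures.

Heat to bring ice to 0 °C and melt it: q₁ = 66.4×2.14×16.0 + 66.4×330.0 = 24186 J
Heat the water can supply cooling to 0 °C: 275.3×4.15×46.1 = 52669.0 J > q₁, so all ice melts.
Energy balance: 275.3×4.15×(46.1 − T) = 24186 + 66.4×4.15×(T − 0)
1142.495(46.1 − T) = 24186 + 275.56 T
52669.0 − 24186 = 1418.055 T
T = 28483.0 / 1418.055 = 20.09 °C

T_f = 20.1 °C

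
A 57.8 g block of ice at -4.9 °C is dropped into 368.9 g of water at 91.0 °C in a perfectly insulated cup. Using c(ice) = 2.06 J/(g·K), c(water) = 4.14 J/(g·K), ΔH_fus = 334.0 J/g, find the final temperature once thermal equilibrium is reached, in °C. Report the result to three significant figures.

T_f = 67.4 °C

Heat to bring ice to 0 °C and melt it: q₁ = 57.8×2.06×4.9 + 57.8×334.0 = 19889 J
Heat the water can supply cooling to 0 °C: 368.9×4.14×91.0 = 138979 J > q₁, so all ice melts.
Energy balance: 368.9×4.14×(91.0 − T) = 19889 + 57.8×4.14×(T − 0)
1527.246(91.0 − T) = 19889 + 239.292 T
138979 − 19889 = 1766.538 T
T = 119090 / 1766.538 = 67.41 °C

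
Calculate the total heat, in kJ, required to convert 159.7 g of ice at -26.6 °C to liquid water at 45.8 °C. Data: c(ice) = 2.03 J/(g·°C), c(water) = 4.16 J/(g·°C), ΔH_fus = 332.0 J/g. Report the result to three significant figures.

q1 (heat ice -26.6→0.0 °C): 159.7 × 2.03 × 26.6 = 8623 J
q2 (melt at 0 °C): 159.7 × 332.0 = 53020 J
q3 (heat water 0.0→45.8 °C): 159.7 × 4.16 × 45.8 = 30427 J
Total: 8623 + 53020 + 30427 = 92070 J = 92.1 kJ

q = 92.1 kJ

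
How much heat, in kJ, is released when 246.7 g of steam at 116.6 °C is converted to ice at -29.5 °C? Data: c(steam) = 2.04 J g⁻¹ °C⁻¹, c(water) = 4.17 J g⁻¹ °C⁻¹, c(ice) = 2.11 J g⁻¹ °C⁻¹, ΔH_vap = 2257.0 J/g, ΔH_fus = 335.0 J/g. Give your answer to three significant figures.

q = 766 kJ

q1 (cool steam 116.6→100 °C): 246.7 × 2.04 × 16.6 = 8354 J
q2 (condense at 100 °C): 246.7 × 2257.0 = 556802 J
q3 (cool water 100→0 °C): 246.7 × 4.17 × 100.0 = 102874 J
q4 (freeze at 0 °C): 246.7 × 335.0 = 82645 J
q5 (cool ice 0→-29.5 °C): 246.7 × 2.11 × 29.5 = 15356 J
Total: 8354 + 556802 + 102874 + 82645 + 15356 = 766031 J = 766 kJ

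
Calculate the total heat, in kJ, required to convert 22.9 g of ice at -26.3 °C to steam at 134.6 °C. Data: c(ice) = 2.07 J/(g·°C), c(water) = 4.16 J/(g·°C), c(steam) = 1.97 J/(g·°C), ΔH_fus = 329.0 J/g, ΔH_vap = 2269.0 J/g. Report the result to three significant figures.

q1 (heat ice -26.3→0.0 °C): 22.9 × 2.07 × 26.3 = 1247 J
q2 (melt at 0 °C): 22.9 × 329.0 = 7534 J
q3 (heat water 0.0→100.0 °C): 22.9 × 4.16 × 100.0 = 9526 J
q4 (vaporize at 100 °C): 22.9 × 2269.0 = 51960 J
q5 (heat steam 100.0→134.6 °C): 22.9 × 1.97 × 34.6 = 1561 J
Total: 1247 + 7534 + 9526 + 51960 + 1561 = 71828 J = 71.8 kJ

q = 71.8 kJ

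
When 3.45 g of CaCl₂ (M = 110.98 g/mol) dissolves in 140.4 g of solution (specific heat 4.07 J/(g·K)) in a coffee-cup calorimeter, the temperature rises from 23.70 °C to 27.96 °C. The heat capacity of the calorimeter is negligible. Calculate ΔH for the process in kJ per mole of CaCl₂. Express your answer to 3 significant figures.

ΔH = -78.3 kJ/mol

|ΔT| = |27.96 − 23.70| = 4.26 °C
|q_surr| = (140.4 × 4.07) × 4.26 = 571.428 × 4.26 = 2434 J
n(CaCl₂) = 3.45 / 110.98 = 0.03109 mol
Temperature rose, so q_rxn = −|q_surr| = -2.434 kJ
ΔH = q_rxn / n = -78.29 kJ/mol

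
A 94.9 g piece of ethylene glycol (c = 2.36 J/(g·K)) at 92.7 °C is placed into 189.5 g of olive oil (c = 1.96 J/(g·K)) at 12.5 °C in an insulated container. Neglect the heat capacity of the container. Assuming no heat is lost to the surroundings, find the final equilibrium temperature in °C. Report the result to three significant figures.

Heat lost by ethylene glycol = heat gained by olive oil.
(94.9)(2.36)(92.7 − T) = (189.5)(1.96)(T − 12.5)
223.964 (92.7 − T) = 371.42 (T − 12.5)
20761 − 223.964 T = 371.42 T − 4642.8
25403.8 = 595.384 T
T = 42.67 °C

T_f = 42.7 °C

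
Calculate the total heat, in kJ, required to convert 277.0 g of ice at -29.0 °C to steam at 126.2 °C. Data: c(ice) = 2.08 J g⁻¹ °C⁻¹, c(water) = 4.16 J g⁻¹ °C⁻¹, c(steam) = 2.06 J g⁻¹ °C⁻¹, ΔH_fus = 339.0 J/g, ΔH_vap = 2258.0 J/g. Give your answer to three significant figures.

q1 (heat ice -29.0→0.0 °C): 277.0 × 2.08 × 29.0 = 16709 J
q2 (melt at 0 °C): 277.0 × 339.0 = 93903 J
q3 (heat water 0.0→100.0 °C): 277.0 × 4.16 × 100.0 = 115232 J
q4 (vaporize at 100 °C): 277.0 × 2258.0 = 625466 J
q5 (heat steam 100.0→126.2 °C): 277.0 × 2.06 × 26.2 = 14950 J
Total: 16709 + 93903 + 115232 + 625466 + 14950 = 866260 J = 866 kJ

q = 866 kJ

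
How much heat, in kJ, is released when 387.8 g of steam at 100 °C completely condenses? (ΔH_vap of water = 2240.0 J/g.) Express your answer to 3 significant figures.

q = 869 kJ

q = m × ΔH_vap = 387.8 × 2240.0 = 868700 J = 869 kJ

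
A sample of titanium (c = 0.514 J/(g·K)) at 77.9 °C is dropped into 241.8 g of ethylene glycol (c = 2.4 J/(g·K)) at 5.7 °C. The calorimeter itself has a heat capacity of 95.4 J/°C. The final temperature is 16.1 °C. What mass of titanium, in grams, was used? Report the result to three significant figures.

q_gained = (241.8 × 2.4 + 95.4) × (16.1 − 5.7) = 7027 J
q_lost = m × 0.514 × (77.9 − 16.1) = 31.7652 m
m = 7027 / 31.7652 = 221 g

m = 221 g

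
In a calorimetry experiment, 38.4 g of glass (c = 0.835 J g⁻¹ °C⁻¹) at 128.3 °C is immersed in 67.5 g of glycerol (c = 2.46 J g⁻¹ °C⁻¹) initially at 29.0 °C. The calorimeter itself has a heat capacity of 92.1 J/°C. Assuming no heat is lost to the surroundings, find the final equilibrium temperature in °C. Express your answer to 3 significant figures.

T_f = 40.0 °C

Heat lost by glass = heat gained by glycerol + calorimeter.
(38.4)(0.835)(128.3 − T) = [(67.5)(2.46) + 92.1](T − 29.0)
32.064 (128.3 − T) = 258.15 (T − 29.0)
4113.8 − 32.064 T = 258.15 T − 7486.4
11600.2 = 290.214 T
T = 39.97 °C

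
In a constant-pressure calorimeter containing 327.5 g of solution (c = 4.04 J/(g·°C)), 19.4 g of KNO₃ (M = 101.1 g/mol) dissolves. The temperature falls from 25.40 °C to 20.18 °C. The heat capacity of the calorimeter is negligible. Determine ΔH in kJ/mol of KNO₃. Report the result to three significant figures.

ΔH = 36.0 kJ/mol

|ΔT| = |20.18 − 25.40| = 5.22 °C
|q_surr| = (327.5 × 4.04) × 5.22 = 1323.1 × 5.22 = 6907 J
n(KNO₃) = 19.4 / 101.1 = 0.1919 mol
Temperature fell, so q_rxn = +|q_surr| = 6.907 kJ
ΔH = q_rxn / n = 35.99 kJ/mol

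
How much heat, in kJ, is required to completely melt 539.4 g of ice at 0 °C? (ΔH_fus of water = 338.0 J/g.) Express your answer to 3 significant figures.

q = m × ΔH_fus = 539.4 × 338.0 = 182300 J = 182 kJ

q = 182 kJ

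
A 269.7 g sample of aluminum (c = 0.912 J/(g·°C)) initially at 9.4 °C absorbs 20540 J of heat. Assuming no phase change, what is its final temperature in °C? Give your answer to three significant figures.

T_f = 92.9 °C

ΔT = q / (m c) = 20540 / (269.7 × 0.912) = 83.51 °C
T_f = 9.4 + 83.51 = 92.91 °C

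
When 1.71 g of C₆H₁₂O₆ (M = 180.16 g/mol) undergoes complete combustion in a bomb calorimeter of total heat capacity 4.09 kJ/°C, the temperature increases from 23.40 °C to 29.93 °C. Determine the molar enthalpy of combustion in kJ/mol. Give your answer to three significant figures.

ΔH = -2810 kJ/mol

ΔT = 29.93 − 23.40 = 6.53 °C
q_cal = C_cal × ΔT = 4.09 × 6.53 = 26.7077 kJ
n = 1.71 / 180.16 = 0.009492 mol
q_rxn = −q_cal = -26.7077 kJ
ΔH = -26.7077 / 0.009492 = -2814 kJ/mol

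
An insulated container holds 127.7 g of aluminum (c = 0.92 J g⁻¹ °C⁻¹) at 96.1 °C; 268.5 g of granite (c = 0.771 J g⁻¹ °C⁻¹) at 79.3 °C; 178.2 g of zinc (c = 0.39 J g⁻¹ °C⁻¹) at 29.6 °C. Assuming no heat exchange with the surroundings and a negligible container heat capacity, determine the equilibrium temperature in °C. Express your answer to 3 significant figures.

T_f = 75.5 °C

Σ mᵢcᵢ(T − Tᵢ) = 0  ⇒  T = Σ mᵢcᵢTᵢ / Σ mᵢcᵢ
Σ mᵢcᵢ = 127.7×0.92 + 268.5×0.771 + 178.2×0.39 = 393.9955
Σ mᵢcᵢTᵢ = 117.484×96.1 + 207.0135×79.3 + 69.498×29.6 = 29764
T = 29764 / 393.9955 = 75.54 °C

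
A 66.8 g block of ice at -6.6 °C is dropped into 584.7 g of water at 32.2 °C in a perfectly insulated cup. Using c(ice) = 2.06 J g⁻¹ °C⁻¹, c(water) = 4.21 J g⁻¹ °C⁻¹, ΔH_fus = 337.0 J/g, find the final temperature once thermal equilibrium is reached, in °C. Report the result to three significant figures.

Heat to bring ice to 0 °C and melt it: q₁ = 66.8×2.06×6.6 + 66.8×337.0 = 23420 J
Heat the water can supply cooling to 0 °C: 584.7×4.21×32.2 = 79263.1 J > q₁, so all ice melts.
Energy balance: 584.7×4.21×(32.2 − T) = 23420 + 66.8×4.21×(T − 0)
2461.587(32.2 − T) = 23420 + 281.228 T
79263.1 − 23420 = 2742.815 T
T = 55843.1 / 2742.815 = 20.36 °C

T_f = 20.4 °C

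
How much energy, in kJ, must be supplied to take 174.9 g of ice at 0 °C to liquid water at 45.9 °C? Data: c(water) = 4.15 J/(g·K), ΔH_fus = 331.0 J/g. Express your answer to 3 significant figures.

q = 91.2 kJ

q1 (melt at 0 °C): 174.9 × 331.0 = 57892 J
q2 (heat water 0.0→45.9 °C): 174.9 × 4.15 × 45.9 = 33316 J
Total: 57892 + 33316 = 91208 J = 91.2 kJ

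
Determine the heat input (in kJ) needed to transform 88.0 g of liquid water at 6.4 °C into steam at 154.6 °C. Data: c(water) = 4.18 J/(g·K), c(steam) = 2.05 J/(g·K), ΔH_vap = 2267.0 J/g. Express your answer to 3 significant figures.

q1 (heat water 6.4→100.0 °C): 88.0 × 4.18 × 93.6 = 34430 J
q2 (vaporize at 100 °C): 88.0 × 2267.0 = 199496 J
q3 (heat steam 100.0→154.6 °C): 88.0 × 2.05 × 54.6 = 9850 J
Total: 34430 + 199496 + 9850 = 243776 J = 244 kJ

q = 244 kJ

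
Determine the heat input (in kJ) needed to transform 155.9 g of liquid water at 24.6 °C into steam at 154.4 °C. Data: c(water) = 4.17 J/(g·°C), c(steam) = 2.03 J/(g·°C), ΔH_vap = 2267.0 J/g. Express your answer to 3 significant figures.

q1 (heat water 24.6→100.0 °C): 155.9 × 4.17 × 75.4 = 49018 J
q2 (vaporize at 100 °C): 155.9 × 2267.0 = 353425 J
q3 (heat steam 100.0→154.4 °C): 155.9 × 2.03 × 54.4 = 17216 J
Total: 49018 + 353425 + 17216 = 419659 J = 420 kJ

q = 420 kJ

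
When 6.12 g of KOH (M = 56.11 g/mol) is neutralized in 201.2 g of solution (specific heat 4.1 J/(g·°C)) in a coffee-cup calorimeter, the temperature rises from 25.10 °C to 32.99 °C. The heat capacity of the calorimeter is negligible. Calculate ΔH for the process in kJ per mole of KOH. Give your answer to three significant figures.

ΔH = -59.7 kJ/mol

|ΔT| = |32.99 − 25.10| = 7.89 °C
|q_surr| = (201.2 × 4.1) × 7.89 = 824.92 × 7.89 = 6509 J
n(KOH) = 6.12 / 56.11 = 0.1091 mol
Temperature rose, so q_rxn = −|q_surr| = -6.509 kJ
ΔH = q_rxn / n = -59.66 kJ/mol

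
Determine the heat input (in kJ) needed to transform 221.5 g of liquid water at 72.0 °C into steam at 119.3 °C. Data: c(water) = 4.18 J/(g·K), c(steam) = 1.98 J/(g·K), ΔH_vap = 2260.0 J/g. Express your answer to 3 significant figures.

q = 535 kJ

q1 (heat water 72.0→100.0 °C): 221.5 × 4.18 × 28.0 = 25924 J
q2 (vaporize at 100 °C): 221.5 × 2260.0 = 500590 J
q3 (heat steam 100.0→119.3 °C): 221.5 × 1.98 × 19.3 = 8464 J
Total: 25924 + 500590 + 8464 = 534978 J = 535 kJ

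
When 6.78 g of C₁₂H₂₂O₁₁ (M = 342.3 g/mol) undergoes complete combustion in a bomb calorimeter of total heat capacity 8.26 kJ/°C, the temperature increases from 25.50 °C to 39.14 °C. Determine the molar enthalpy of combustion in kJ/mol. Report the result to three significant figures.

ΔT = 39.14 − 25.50 = 13.64 °C
q_cal = C_cal × ΔT = 8.26 × 13.64 = 112.6664 kJ
n = 6.78 / 342.3 = 0.01981 mol
q_rxn = −q_cal = -112.6664 kJ
ΔH = -112.6664 / 0.01981 = -5687 kJ/mol

ΔH = -5690 kJ/mol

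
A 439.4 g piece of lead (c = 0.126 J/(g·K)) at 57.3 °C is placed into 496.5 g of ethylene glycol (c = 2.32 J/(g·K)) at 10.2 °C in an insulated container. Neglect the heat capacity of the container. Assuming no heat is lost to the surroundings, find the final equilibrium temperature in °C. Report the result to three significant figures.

Heat lost by lead = heat gained by ethylene glycol.
(439.4)(0.126)(57.3 − T) = (496.5)(2.32)(T − 10.2)
55.3644 (57.3 − T) = 1151.88 (T − 10.2)
3172.4 − 55.3644 T = 1151.88 T − 11749
14921.4 = 1207.2444 T
T = 12.36 °C

T_f = 12.4 °C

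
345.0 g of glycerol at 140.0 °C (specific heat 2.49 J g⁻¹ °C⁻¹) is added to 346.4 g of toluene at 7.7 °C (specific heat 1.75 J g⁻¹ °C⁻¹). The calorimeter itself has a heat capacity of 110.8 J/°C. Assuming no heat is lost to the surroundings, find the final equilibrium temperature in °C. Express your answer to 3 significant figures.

Heat lost by glycerol = heat gained by toluene + calorimeter.
(345.0)(2.49)(140.0 − T) = [(346.4)(1.75) + 110.8](T − 7.7)
859.05 (140.0 − T) = 717.0 (T − 7.7)
120270 − 859.05 T = 717.0 T − 5520.9
125790.9 = 1576.05 T
T = 79.81 °C

T_f = 79.8 °C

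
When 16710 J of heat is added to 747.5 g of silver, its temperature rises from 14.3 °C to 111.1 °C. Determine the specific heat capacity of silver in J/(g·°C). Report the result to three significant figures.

c = 0.231 J/(g·°C)

c = q / (m ΔT) = 16710 / (747.5 × 96.8)
c = 16710 / 72358 = 0.231 J/(g·°C)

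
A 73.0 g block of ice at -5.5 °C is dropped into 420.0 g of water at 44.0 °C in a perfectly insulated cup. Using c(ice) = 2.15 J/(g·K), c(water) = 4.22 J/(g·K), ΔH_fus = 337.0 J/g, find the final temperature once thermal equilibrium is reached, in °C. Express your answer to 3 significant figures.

T_f = 25.2 °C

Heat to bring ice to 0 °C and melt it: q₁ = 73.0×2.15×5.5 + 73.0×337.0 = 25464 J
Heat the water can supply cooling to 0 °C: 420.0×4.22×44.0 = 77985.6 J > q₁, so all ice melts.
Energy balance: 420.0×4.22×(44.0 − T) = 25464 + 73.0×4.22×(T − 0)
1772.4(44.0 − T) = 25464 + 308.06 T
77985.6 − 25464 = 2080.46 T
T = 52521.6 / 2080.46 = 25.245 °C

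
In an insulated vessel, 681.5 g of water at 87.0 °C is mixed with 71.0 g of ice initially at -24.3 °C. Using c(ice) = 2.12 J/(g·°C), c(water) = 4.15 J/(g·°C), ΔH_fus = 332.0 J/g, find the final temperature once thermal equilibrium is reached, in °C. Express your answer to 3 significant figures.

T_f = 70.1 °C

Heat to bring ice to 0 °C and melt it: q₁ = 71.0×2.12×24.3 + 71.0×332.0 = 27230 J
Heat the water can supply cooling to 0 °C: 681.5×4.15×87.0 = 246056 J > q₁, so all ice melts.
Energy balance: 681.5×4.15×(87.0 − T) = 27230 + 71.0×4.15×(T − 0)
2828.225(87.0 − T) = 27230 + 294.65 T
246056 − 27230 = 3122.875 T
T = 218826 / 3122.875 = 70.07 °C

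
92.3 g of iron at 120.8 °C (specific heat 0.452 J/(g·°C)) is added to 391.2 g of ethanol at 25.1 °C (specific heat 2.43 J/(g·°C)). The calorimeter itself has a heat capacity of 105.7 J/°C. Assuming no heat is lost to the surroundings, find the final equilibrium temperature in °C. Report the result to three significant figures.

T_f = 28.7 °C

Heat lost by iron = heat gained by ethanol + calorimeter.
(92.3)(0.452)(120.8 − T) = [(391.2)(2.43) + 105.7](T − 25.1)
41.7196 (120.8 − T) = 1056.316 (T − 25.1)
5039.7 − 41.7196 T = 1056.316 T − 26514
31553.7 = 1098.0356 T
T = 28.74 °C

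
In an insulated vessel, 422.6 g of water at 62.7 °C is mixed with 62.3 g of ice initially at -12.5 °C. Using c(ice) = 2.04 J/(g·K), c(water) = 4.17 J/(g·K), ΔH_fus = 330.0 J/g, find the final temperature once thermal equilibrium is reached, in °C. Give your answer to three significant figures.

T_f = 43.7 °C

Heat to bring ice to 0 °C and melt it: q₁ = 62.3×2.04×12.5 + 62.3×330.0 = 22148 J
Heat the water can supply cooling to 0 °C: 422.6×4.17×62.7 = 110493 J > q₁, so all ice melts.
Energy balance: 422.6×4.17×(62.7 − T) = 22148 + 62.3×4.17×(T − 0)
1762.242(62.7 − T) = 22148 + 259.791 T
110493 − 22148 = 2022.033 T
T = 88345 / 2022.033 = 43.69 °C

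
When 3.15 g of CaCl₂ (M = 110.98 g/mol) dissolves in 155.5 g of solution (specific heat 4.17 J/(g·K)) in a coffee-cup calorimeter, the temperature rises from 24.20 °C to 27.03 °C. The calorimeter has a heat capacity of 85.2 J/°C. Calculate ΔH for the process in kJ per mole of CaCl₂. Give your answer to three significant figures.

ΔH = -73.1 kJ/mol

|ΔT| = |27.03 − 24.20| = 2.83 °C
|q_surr| = (155.5 × 4.17 + 85.2) × 2.83 = 733.635 × 2.83 = 2076.2 J
n(CaCl₂) = 3.15 / 110.98 = 0.028383 mol
Temperature rose, so q_rxn = −|q_surr| = -2.0762 kJ
ΔH = q_rxn / n = -73.149 kJ/mol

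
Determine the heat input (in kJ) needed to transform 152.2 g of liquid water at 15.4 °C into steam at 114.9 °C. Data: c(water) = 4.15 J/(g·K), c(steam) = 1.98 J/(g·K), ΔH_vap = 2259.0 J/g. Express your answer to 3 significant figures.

q1 (heat water 15.4→100.0 °C): 152.2 × 4.15 × 84.6 = 53436 J
q2 (vaporize at 100 °C): 152.2 × 2259.0 = 343820 J
q3 (heat steam 100.0→114.9 °C): 152.2 × 1.98 × 14.9 = 4490 J
Total: 53436 + 343820 + 4490 = 401746 J = 402 kJ

q = 402 kJ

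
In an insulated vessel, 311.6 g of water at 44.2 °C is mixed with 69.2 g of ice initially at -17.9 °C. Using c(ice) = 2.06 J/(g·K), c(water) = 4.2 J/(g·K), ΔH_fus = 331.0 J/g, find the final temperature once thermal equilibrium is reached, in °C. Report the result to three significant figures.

Heat to bring ice to 0 °C and melt it: q₁ = 69.2×2.06×17.9 + 69.2×331.0 = 25457 J
Heat the water can supply cooling to 0 °C: 311.6×4.2×44.2 = 57845.4 J > q₁, so all ice melts.
Energy balance: 311.6×4.2×(44.2 − T) = 25457 + 69.2×4.2×(T − 0)
1308.72(44.2 − T) = 25457 + 290.64 T
57845.4 − 25457 = 1599.36 T
T = 32388.4 / 1599.36 = 20.25 °C

T_f = 20.3 °C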